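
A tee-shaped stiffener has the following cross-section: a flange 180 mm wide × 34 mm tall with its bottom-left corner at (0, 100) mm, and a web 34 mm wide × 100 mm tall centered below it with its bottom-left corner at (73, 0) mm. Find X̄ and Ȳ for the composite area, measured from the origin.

X̄ = 90.00 mm, Ȳ = 93.07 mm

Part | A | x̄ᵢ | ȳᵢ | A·x̄ᵢ | A·ȳᵢ
web | 3400.00 | 90.00 | 50.00 | 306000.00 | 170000.00
flange | 6120.00 | 90.00 | 117.00 | 550800.00 | 716040.00
Σ | 9520.00 |  |  | 856800.00 | 886040.00
X̄ = 856800.00 / 9520.00 = 90.00 mm
Ȳ = 886040.00 / 9520.00 = 93.07 mm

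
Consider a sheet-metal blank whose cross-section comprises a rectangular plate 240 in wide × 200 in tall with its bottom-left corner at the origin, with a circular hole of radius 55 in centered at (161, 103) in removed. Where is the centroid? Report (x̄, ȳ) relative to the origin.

x̄ = 109.88 in, ȳ = 99.26 in

plate: A = 240 × 200 = 48000.00, centroid at (120.00, 100.00).
hole: A = −π·55² = -9503.32, centroid at (161.00, 103.00).
ΣA = 38496.68 in², ΣAx̄ = 4229965.84 in³, ΣAȳ = 3821158.27 in³.
x̄ = 4229965.84/38496.68 = 109.88 in; ȳ = 3821158.27/38496.68 = 99.26 in.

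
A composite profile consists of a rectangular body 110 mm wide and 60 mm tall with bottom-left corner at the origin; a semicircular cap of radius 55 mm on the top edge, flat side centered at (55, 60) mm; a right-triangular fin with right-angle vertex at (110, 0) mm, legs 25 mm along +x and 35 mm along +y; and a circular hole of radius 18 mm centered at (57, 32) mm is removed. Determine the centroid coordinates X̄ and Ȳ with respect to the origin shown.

X̄ = 57.38 mm, Ȳ = 52.60 mm

rectangular body: A = 110 × 60 = 6600.00, centroid at (55.00, 30.00).
semicircular top: A = ½π·55² = 4751.66, centroid at (55.00, 83.34).
triangular fin: A = ½·25·35 = 437.50, centroid at (118.33, 11.67).
hole: A = −π·18² = -1017.88, centroid at (57.00, 32.00).
ΣA = 10771.28 mm², ΣAX̄ = 618093.14 mm³, ΣAȲ = 566548.33 mm³.
X̄ = 618093.14/10771.28 = 57.38 mm; Ȳ = 566548.33/10771.28 = 52.60 mm.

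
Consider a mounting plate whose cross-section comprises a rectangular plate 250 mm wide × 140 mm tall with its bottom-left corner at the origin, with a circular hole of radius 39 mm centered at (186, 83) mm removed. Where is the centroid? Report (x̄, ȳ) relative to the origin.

x̄ = 115.36 mm, ȳ = 67.94 mm

plate: A = 250 × 140 = 35000.00, centroid at (125.00, 70.00).
hole: A = −π·39² = -4778.36, centroid at (186.00, 83.00).
ΣA = 30221.64 mm², ΣAx̄ = 3486224.59 mm³, ΣAȳ = 2053395.92 mm³.
x̄ = 3486224.59/30221.64 = 115.36 mm; ȳ = 2053395.92/30221.64 = 67.94 mm.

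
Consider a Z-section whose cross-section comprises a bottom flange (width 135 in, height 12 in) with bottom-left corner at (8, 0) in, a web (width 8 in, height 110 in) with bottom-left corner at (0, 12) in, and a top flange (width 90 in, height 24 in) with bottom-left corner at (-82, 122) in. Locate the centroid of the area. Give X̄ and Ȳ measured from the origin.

bottom flange: A = 135 × 12 = 1620.00, centroid at (75.50, 6.00).
web: A = 8 × 110 = 880.00, centroid at (4.00, 67.00).
top flange: A = 90 × 24 = 2160.00, centroid at (-37.00, 134.00).
ΣA = 4660.00 in²
ΣAX̄ = (1620.00)(75.50) + (880.00)(4.00) + (2160.00)(-37.00) = 45910.00 in³
ΣAȲ = (1620.00)(6.00) + (880.00)(67.00) + (2160.00)(134.00) = 358120.00 in³
X̄ = 45910.00 / 4660.00 = 9.85 in
Ȳ = 358120.00 / 4660.00 = 76.85 in

X̄ = 9.85 in, Ȳ = 76.85 in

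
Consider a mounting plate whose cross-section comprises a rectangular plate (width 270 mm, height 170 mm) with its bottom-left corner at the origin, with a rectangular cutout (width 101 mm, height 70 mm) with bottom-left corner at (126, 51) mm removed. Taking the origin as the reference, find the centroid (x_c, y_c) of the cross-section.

plate: A = 270 × 170 = 45900.00, centroid at (135.00, 85.00).
hole: A = −(101 × 70) = -7070.00, centroid at (176.50, 86.00).
ΣA = 38830.00 mm²
ΣAx_c = (45900.00)(135.00) + (-7070.00)(176.50) = 4948645.00 mm³
ΣAy_c = (45900.00)(85.00) + (-7070.00)(86.00) = 3293480.00 mm³
x_c = 4948645.00 / 38830.00 = 127.44 mm
y_c = 3293480.00 / 38830.00 = 84.82 mm

x_c = 127.44 mm, y_c = 84.82 mm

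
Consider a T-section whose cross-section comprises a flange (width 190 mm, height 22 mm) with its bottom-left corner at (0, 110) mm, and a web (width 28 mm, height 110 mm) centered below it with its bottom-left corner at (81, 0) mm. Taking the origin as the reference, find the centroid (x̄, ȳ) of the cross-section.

x̄ = 95.00 mm, ȳ = 93.00 mm

Part | A | x̄ᵢ | ȳᵢ | A·x̄ᵢ | A·ȳᵢ
web | 3080.00 | 95.00 | 55.00 | 292600.00 | 169400.00
flange | 4180.00 | 95.00 | 121.00 | 397100.00 | 505780.00
Σ | 7260.00 |  |  | 689700.00 | 675180.00
x̄ = 689700.00 / 7260.00 = 95.00 mm
ȳ = 675180.00 / 7260.00 = 93.00 mm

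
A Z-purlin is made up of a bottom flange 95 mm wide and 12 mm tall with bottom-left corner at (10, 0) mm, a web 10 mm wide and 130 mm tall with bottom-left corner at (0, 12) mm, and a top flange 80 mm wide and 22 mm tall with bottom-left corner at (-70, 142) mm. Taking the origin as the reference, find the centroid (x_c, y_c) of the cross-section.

x_c = 4.58 mm, y_c = 89.58 mm

Part | A | x̄ᵢ | ȳᵢ | A·x̄ᵢ | A·ȳᵢ
bottom flange | 1140.00 | 57.50 | 6.00 | 65550.00 | 6840.00
web | 1300.00 | 5.00 | 77.00 | 6500.00 | 100100.00
top flange | 1760.00 | -30.00 | 153.00 | -52800.00 | 269280.00
Σ | 4200.00 |  |  | 19250.00 | 376220.00
x_c = 19250.00 / 4200.00 = 4.58 mm
y_c = 376220.00 / 4200.00 = 89.58 mm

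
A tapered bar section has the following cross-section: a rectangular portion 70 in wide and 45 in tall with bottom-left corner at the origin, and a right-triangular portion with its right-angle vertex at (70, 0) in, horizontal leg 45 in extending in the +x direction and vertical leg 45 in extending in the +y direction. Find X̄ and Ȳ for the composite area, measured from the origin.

rectangular portion: A = 70 × 45 = 3150.00, centroid at (35.00, 22.50).
triangular portion: A = ½·45·45 = 1012.50, centroid at (85.00, 15.00).
ΣA = 4162.50 in², ΣAX̄ = 196312.50 in³, ΣAȲ = 86062.50 in³.
X̄ = 196312.50/4162.50 = 47.16 in; Ȳ = 86062.50/4162.50 = 20.68 in.

X̄ = 47.16 in, Ȳ = 20.68 in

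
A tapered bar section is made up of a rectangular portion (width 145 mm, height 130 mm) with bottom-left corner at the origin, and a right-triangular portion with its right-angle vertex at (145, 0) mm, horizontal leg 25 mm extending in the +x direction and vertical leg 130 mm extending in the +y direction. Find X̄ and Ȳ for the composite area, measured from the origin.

rectangular portion: A = 145 × 130 = 18850.00, centroid at (72.50, 65.00).
triangular portion: A = ½·25·130 = 1625.00, centroid at (153.33, 43.33).
ΣA = 20475.00 mm²
ΣAX̄ = (18850.00)(72.50) + (1625.00)(153.33) = 1615791.67 mm³
ΣAȲ = (18850.00)(65.00) + (1625.00)(43.33) = 1295666.67 mm³
X̄ = 1615791.67 / 20475.00 = 78.92 mm
Ȳ = 1295666.67 / 20475.00 = 63.28 mm

X̄ = 78.92 mm, Ȳ = 63.28 mm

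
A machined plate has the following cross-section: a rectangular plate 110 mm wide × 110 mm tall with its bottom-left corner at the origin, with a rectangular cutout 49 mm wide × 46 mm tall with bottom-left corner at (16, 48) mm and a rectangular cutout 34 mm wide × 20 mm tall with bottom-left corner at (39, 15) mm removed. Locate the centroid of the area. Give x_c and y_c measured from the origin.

Part | A | x̄ᵢ | ȳᵢ | A·x̄ᵢ | A·ȳᵢ
plate | 12100.00 | 55.00 | 55.00 | 665500.00 | 665500.00
hole 1 | -2254.00 | 40.50 | 71.00 | -91287.00 | -160034.00
hole 2 | -680.00 | 56.00 | 25.00 | -38080.00 | -17000.00
Σ | 9166.00 |  |  | 536133.00 | 488466.00
x_c = 536133.00 / 9166.00 = 58.49 mm
y_c = 488466.00 / 9166.00 = 53.29 mm

x_c = 58.49 mm, y_c = 53.29 mm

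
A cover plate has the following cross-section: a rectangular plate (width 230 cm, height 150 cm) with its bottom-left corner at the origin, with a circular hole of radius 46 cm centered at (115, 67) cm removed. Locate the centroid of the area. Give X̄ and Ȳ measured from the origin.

X̄ = 115.00 cm, Ȳ = 76.91 cm

plate: A = 230 × 150 = 34500.00, centroid at (115.00, 75.00).
hole: A = −π·46² = -6647.61, centroid at (115.00, 67.00).
ΣA = 27852.39 cm², ΣAX̄ = 3203024.84 cm³, ΣAȲ = 2142110.13 cm³.
X̄ = 3203024.84/27852.39 = 115.00 cm; Ȳ = 2142110.13/27852.39 = 76.91 cm.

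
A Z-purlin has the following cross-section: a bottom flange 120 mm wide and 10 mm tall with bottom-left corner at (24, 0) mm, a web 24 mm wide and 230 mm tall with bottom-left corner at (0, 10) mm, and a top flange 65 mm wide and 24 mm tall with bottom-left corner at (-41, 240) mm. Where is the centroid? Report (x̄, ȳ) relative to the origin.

Part | A | x̄ᵢ | ȳᵢ | A·x̄ᵢ | A·ȳᵢ
bottom flange | 1200.00 | 84.00 | 5.00 | 100800.00 | 6000.00
web | 5520.00 | 12.00 | 125.00 | 66240.00 | 690000.00
top flange | 1560.00 | -8.50 | 252.00 | -13260.00 | 393120.00
Σ | 8280.00 |  |  | 153780.00 | 1089120.00
x̄ = 153780.00 / 8280.00 = 18.57 mm
ȳ = 1089120.00 / 8280.00 = 131.54 mm

x̄ = 18.57 mm, ȳ = 131.54 mm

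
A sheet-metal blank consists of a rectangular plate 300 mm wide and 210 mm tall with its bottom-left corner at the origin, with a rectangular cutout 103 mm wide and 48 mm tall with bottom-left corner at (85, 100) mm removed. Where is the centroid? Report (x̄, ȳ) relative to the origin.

plate: A = 300 × 210 = 63000.00, centroid at (150.00, 105.00).
hole: A = −(103 × 48) = -4944.00, centroid at (136.50, 124.00).
ΣA = 58056.00 mm², ΣAx̄ = 8775144.00 mm³, ΣAȳ = 6001944.00 mm³.
x̄ = 8775144.00/58056.00 = 151.15 mm; ȳ = 6001944.00/58056.00 = 103.38 mm.

x̄ = 151.15 mm, ȳ = 103.38 mm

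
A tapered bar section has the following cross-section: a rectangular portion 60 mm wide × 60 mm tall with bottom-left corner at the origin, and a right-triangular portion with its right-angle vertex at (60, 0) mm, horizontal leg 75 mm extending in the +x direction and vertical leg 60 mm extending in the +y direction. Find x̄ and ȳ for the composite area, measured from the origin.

x̄ = 51.15 mm, ȳ = 26.15 mm

Part | A | x̄ᵢ | ȳᵢ | A·x̄ᵢ | A·ȳᵢ
rectangular portion | 3600.00 | 30.00 | 30.00 | 108000.00 | 108000.00
triangular portion | 2250.00 | 85.00 | 20.00 | 191250.00 | 45000.00
Σ | 5850.00 |  |  | 299250.00 | 153000.00
x̄ = 299250.00 / 5850.00 = 51.15 mm
ȳ = 153000.00 / 5850.00 = 26.15 mm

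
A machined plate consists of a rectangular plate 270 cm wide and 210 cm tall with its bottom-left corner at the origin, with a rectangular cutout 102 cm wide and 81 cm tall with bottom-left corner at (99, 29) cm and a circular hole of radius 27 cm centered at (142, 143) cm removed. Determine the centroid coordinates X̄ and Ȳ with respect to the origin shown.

Part | A | x̄ᵢ | ȳᵢ | A·x̄ᵢ | A·ȳᵢ
plate | 56700.00 | 135.00 | 105.00 | 7654500.00 | 5953500.00
hole 1 | -8262.00 | 150.00 | 69.50 | -1239300.00 | -574209.00
hole 2 | -2290.22 | 142.00 | 143.00 | -325211.39 | -327501.61
Σ | 46147.78 |  |  | 6089988.61 | 5051789.39
X̄ = 6089988.61 / 46147.78 = 131.97 cm
Ȳ = 5051789.39 / 46147.78 = 109.47 cm

X̄ = 131.97 cm, Ȳ = 109.47 cm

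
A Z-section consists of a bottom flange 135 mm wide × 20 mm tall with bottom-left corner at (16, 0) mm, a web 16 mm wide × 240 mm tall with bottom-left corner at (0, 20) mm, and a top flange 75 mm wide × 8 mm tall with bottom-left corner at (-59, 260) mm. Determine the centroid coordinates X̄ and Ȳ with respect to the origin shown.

X̄ = 34.07 mm, Ȳ = 101.26 mm

Part | A | x̄ᵢ | ȳᵢ | A·x̄ᵢ | A·ȳᵢ
bottom flange | 2700.00 | 83.50 | 10.00 | 225450.00 | 27000.00
web | 3840.00 | 8.00 | 140.00 | 30720.00 | 537600.00
top flange | 600.00 | -21.50 | 264.00 | -12900.00 | 158400.00
Σ | 7140.00 |  |  | 243270.00 | 723000.00
X̄ = 243270.00 / 7140.00 = 34.07 mm
Ȳ = 723000.00 / 7140.00 = 101.26 mm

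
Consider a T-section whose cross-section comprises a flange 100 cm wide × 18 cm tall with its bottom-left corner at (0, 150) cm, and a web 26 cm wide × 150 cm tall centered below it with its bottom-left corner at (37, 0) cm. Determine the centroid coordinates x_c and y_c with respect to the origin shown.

web: A = 26 × 150 = 3900.00, centroid at (50.00, 75.00).
flange: A = 100 × 18 = 1800.00, centroid at (50.00, 159.00).
ΣA = 5700.00 cm²
ΣAx_c = (3900.00)(50.00) + (1800.00)(50.00) = 285000.00 cm³
ΣAy_c = (3900.00)(75.00) + (1800.00)(159.00) = 578700.00 cm³
x_c = 285000.00 / 5700.00 = 50.00 cm
y_c = 578700.00 / 5700.00 = 101.53 cm

x_c = 50.00 cm, y_c = 101.53 cm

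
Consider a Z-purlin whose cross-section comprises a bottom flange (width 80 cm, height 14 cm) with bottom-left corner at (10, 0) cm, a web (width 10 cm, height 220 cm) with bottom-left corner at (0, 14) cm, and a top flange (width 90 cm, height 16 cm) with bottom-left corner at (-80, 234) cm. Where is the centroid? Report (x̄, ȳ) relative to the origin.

x̄ = 3.49 cm, ȳ = 132.17 cm

bottom flange: A = 80 × 14 = 1120.00, centroid at (50.00, 7.00).
web: A = 10 × 220 = 2200.00, centroid at (5.00, 124.00).
top flange: A = 90 × 16 = 1440.00, centroid at (-35.00, 242.00).
ΣA = 4760.00 cm²
ΣAx̄ = (1120.00)(50.00) + (2200.00)(5.00) + (1440.00)(-35.00) = 16600.00 cm³
ΣAȳ = (1120.00)(7.00) + (2200.00)(124.00) + (1440.00)(242.00) = 629120.00 cm³
x̄ = 16600.00 / 4760.00 = 3.49 cm
ȳ = 629120.00 / 4760.00 = 132.17 cm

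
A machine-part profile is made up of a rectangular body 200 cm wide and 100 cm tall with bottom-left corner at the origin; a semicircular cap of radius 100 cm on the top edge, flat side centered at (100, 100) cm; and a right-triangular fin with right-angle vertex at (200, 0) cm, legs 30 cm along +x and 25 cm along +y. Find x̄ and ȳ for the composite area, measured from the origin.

x̄ = 101.14 cm, ȳ = 89.81 cm

rectangular body: A = 200 × 100 = 20000.00, centroid at (100.00, 50.00).
semicircular top: A = ½π·100² = 15707.96, centroid at (100.00, 142.44).
triangular fin: A = ½·30·25 = 375.00, centroid at (210.00, 8.33).
ΣA = 36082.96 cm²
ΣAx̄ = (20000.00)(100.00) + (15707.96)(100.00) + (375.00)(210.00) = 3649546.33 cm³
ΣAȳ = (20000.00)(50.00) + (15707.96)(142.44) + (375.00)(8.33) = 3240587.99 cm³
x̄ = 3649546.33 / 36082.96 = 101.14 cm
ȳ = 3240587.99 / 36082.96 = 89.81 cm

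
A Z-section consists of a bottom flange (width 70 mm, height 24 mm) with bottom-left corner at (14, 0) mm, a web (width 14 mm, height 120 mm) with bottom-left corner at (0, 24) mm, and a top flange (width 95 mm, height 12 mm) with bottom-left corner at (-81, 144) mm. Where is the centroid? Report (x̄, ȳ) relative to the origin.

x̄ = 12.42 mm, ȳ = 73.84 mm

bottom flange: A = 70 × 24 = 1680.00, centroid at (49.00, 12.00).
web: A = 14 × 120 = 1680.00, centroid at (7.00, 84.00).
top flange: A = 95 × 12 = 1140.00, centroid at (-33.50, 150.00).
ΣA = 4500.00 mm²
ΣAx̄ = (1680.00)(49.00) + (1680.00)(7.00) + (1140.00)(-33.50) = 55890.00 mm³
ΣAȳ = (1680.00)(12.00) + (1680.00)(84.00) + (1140.00)(150.00) = 332280.00 mm³
x̄ = 55890.00 / 4500.00 = 12.42 mm
ȳ = 332280.00 / 4500.00 = 73.84 mm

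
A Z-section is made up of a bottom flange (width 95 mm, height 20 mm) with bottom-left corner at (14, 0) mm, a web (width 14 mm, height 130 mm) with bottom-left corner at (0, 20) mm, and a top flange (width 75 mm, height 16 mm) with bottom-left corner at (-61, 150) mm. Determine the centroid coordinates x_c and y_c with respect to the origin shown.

x_c = 20.61 mm, y_c = 73.84 mm

bottom flange: A = 95 × 20 = 1900.00, centroid at (61.50, 10.00).
web: A = 14 × 130 = 1820.00, centroid at (7.00, 85.00).
top flange: A = 75 × 16 = 1200.00, centroid at (-23.50, 158.00).
ΣA = 4920.00 mm²
ΣAx_c = (1900.00)(61.50) + (1820.00)(7.00) + (1200.00)(-23.50) = 101390.00 mm³
ΣAy_c = (1900.00)(10.00) + (1820.00)(85.00) + (1200.00)(158.00) = 363300.00 mm³
x_c = 101390.00 / 4920.00 = 20.61 mm
y_c = 363300.00 / 4920.00 = 73.84 mm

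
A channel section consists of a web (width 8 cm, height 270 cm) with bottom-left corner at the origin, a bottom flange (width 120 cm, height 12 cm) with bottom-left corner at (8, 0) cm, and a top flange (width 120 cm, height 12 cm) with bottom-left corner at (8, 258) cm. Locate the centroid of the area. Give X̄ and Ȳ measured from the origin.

web: A = 8 × 270 = 2160.00, centroid at (4.00, 135.00).
bottom flange: A = 120 × 12 = 1440.00, centroid at (68.00, 6.00).
top flange: A = 120 × 12 = 1440.00, centroid at (68.00, 264.00).
ΣA = 5040.00 cm², ΣAX̄ = 204480.00 cm³, ΣAȲ = 680400.00 cm³.
X̄ = 204480.00/5040.00 = 40.57 cm; Ȳ = 680400.00/5040.00 = 135.00 cm.

X̄ = 40.57 cm, Ȳ = 135.00 cm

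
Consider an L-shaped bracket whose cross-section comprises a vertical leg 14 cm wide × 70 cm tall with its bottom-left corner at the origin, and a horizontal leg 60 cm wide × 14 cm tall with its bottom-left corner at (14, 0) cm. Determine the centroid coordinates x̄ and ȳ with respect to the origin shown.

x̄ = 24.08 cm, ȳ = 22.08 cm

Part | A | x̄ᵢ | ȳᵢ | A·x̄ᵢ | A·ȳᵢ
vertical leg | 980.00 | 7.00 | 35.00 | 6860.00 | 34300.00
horizontal leg | 840.00 | 44.00 | 7.00 | 36960.00 | 5880.00
Σ | 1820.00 |  |  | 43820.00 | 40180.00
x̄ = 43820.00 / 1820.00 = 24.08 cm
ȳ = 40180.00 / 1820.00 = 22.08 cm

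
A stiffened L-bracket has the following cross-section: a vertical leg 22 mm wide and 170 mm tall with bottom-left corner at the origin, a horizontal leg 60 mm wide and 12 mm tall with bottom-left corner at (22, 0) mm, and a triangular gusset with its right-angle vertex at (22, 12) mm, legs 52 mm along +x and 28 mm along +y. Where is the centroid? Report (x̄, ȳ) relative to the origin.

x̄ = 20.67 mm, ȳ = 65.10 mm

Part | A | x̄ᵢ | ȳᵢ | A·x̄ᵢ | A·ȳᵢ
vertical leg | 3740.00 | 11.00 | 85.00 | 41140.00 | 317900.00
horizontal leg | 720.00 | 52.00 | 6.00 | 37440.00 | 4320.00
gusset | 728.00 | 39.33 | 21.33 | 28634.67 | 15530.67
Σ | 5188.00 |  |  | 107214.67 | 337750.67
x̄ = 107214.67 / 5188.00 = 20.67 mm
ȳ = 337750.67 / 5188.00 = 65.10 mm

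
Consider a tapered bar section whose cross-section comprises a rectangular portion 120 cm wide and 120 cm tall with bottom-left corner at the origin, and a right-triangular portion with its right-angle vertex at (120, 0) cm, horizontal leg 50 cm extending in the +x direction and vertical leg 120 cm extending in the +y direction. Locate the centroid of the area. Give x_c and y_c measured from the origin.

x_c = 73.22 cm, y_c = 56.55 cm

Part | A | x̄ᵢ | ȳᵢ | A·x̄ᵢ | A·ȳᵢ
rectangular portion | 14400.00 | 60.00 | 60.00 | 864000.00 | 864000.00
triangular portion | 3000.00 | 136.67 | 40.00 | 410000.00 | 120000.00
Σ | 17400.00 |  |  | 1274000.00 | 984000.00
x_c = 1274000.00 / 17400.00 = 73.22 cm
y_c = 984000.00 / 17400.00 = 56.55 cm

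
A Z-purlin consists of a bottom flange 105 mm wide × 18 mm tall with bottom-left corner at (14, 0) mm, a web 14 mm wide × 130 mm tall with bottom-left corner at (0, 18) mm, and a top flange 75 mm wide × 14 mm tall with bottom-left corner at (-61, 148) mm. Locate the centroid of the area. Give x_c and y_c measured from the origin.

bottom flange: A = 105 × 18 = 1890.00, centroid at (66.50, 9.00).
web: A = 14 × 130 = 1820.00, centroid at (7.00, 83.00).
top flange: A = 75 × 14 = 1050.00, centroid at (-23.50, 155.00).
ΣA = 4760.00 mm²
ΣAx_c = (1890.00)(66.50) + (1820.00)(7.00) + (1050.00)(-23.50) = 113750.00 mm³
ΣAy_c = (1890.00)(9.00) + (1820.00)(83.00) + (1050.00)(155.00) = 330820.00 mm³
x_c = 113750.00 / 4760.00 = 23.90 mm
y_c = 330820.00 / 4760.00 = 69.50 mm

x_c = 23.90 mm, y_c = 69.50 mm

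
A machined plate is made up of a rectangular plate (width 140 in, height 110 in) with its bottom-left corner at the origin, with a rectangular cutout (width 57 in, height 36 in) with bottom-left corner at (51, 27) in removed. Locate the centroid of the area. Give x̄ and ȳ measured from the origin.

plate: A = 140 × 110 = 15400.00, centroid at (70.00, 55.00).
hole: A = −(57 × 36) = -2052.00, centroid at (79.50, 45.00).
ΣA = 13348.00 in²
ΣAx̄ = (15400.00)(70.00) + (-2052.00)(79.50) = 914866.00 in³
ΣAȳ = (15400.00)(55.00) + (-2052.00)(45.00) = 754660.00 in³
x̄ = 914866.00 / 13348.00 = 68.54 in
ȳ = 754660.00 / 13348.00 = 56.54 in

x̄ = 68.54 in, ȳ = 56.54 in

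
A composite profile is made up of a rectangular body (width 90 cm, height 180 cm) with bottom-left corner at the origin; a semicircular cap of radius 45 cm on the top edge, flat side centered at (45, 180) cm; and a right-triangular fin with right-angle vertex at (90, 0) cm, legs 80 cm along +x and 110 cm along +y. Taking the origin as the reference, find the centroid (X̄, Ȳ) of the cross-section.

Part | A | x̄ᵢ | ȳᵢ | A·x̄ᵢ | A·ȳᵢ
rectangular body | 16200.00 | 45.00 | 90.00 | 729000.00 | 1458000.00
semicircular top | 3180.86 | 45.00 | 199.10 | 143138.82 | 633305.26
triangular fin | 4400.00 | 116.67 | 36.67 | 513333.33 | 161333.33
Σ | 23780.86 |  |  | 1385472.15 | 2252638.59
X̄ = 1385472.15 / 23780.86 = 58.26 cm
Ȳ = 2252638.59 / 23780.86 = 94.72 cm

X̄ = 58.26 cm, Ȳ = 94.72 cm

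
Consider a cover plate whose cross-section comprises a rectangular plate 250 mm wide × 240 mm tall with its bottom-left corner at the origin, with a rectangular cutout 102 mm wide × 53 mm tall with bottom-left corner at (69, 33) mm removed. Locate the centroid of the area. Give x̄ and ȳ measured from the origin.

Part | A | x̄ᵢ | ȳᵢ | A·x̄ᵢ | A·ȳᵢ
plate | 60000.00 | 125.00 | 120.00 | 7500000.00 | 7200000.00
hole | -5406.00 | 120.00 | 59.50 | -648720.00 | -321657.00
Σ | 54594.00 |  |  | 6851280.00 | 6878343.00
x̄ = 6851280.00 / 54594.00 = 125.50 mm
ȳ = 6878343.00 / 54594.00 = 125.99 mm

x̄ = 125.50 mm, ȳ = 125.99 mm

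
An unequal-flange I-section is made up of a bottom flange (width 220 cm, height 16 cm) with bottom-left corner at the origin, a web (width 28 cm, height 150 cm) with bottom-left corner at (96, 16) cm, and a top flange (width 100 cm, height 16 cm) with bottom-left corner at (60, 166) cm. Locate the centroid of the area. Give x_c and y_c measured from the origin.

Part | A | x̄ᵢ | ȳᵢ | A·x̄ᵢ | A·ȳᵢ
bottom flange | 3520.00 | 110.00 | 8.00 | 387200.00 | 28160.00
web | 4200.00 | 110.00 | 91.00 | 462000.00 | 382200.00
top flange | 1600.00 | 110.00 | 174.00 | 176000.00 | 278400.00
Σ | 9320.00 |  |  | 1025200.00 | 688760.00
x_c = 1025200.00 / 9320.00 = 110.00 cm
y_c = 688760.00 / 9320.00 = 73.90 cm

x_c = 110.00 cm, y_c = 73.90 cm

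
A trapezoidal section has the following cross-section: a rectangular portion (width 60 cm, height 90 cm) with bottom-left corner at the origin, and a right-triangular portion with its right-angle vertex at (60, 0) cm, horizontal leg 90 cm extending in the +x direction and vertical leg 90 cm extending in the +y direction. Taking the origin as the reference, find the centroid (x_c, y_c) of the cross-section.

x_c = 55.71 cm, y_c = 38.57 cm

rectangular portion: A = 60 × 90 = 5400.00, centroid at (30.00, 45.00).
triangular portion: A = ½·90·90 = 4050.00, centroid at (90.00, 30.00).
ΣA = 9450.00 cm²
ΣAx_c = (5400.00)(30.00) + (4050.00)(90.00) = 526500.00 cm³
ΣAy_c = (5400.00)(45.00) + (4050.00)(30.00) = 364500.00 cm³
x_c = 526500.00 / 9450.00 = 55.71 cm
y_c = 364500.00 / 9450.00 = 38.57 cm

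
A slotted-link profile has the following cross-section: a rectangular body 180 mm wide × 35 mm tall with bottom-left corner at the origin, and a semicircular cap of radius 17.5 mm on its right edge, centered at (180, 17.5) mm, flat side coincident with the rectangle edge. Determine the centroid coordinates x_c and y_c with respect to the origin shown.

x_c = 96.91 mm, y_c = 17.50 mm

Part | A | x̄ᵢ | ȳᵢ | A·x̄ᵢ | A·ȳᵢ
rectangular body | 6300.00 | 90.00 | 17.50 | 567000.00 | 110250.00
semicircular end | 481.06 | 187.43 | 17.50 | 90163.06 | 8418.49
Σ | 6781.06 |  |  | 657163.06 | 118668.49
x_c = 657163.06 / 6781.06 = 96.91 mm
y_c = 118668.49 / 6781.06 = 17.50 mm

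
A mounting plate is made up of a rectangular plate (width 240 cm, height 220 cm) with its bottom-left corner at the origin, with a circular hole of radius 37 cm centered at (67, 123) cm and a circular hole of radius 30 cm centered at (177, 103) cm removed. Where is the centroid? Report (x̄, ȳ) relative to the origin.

x̄ = 121.46 cm, ȳ = 109.21 cm

Part | A | x̄ᵢ | ȳᵢ | A·x̄ᵢ | A·ȳᵢ
plate | 52800.00 | 120.00 | 110.00 | 6336000.00 | 5808000.00
hole 1 | -4300.84 | 67.00 | 123.00 | -288156.30 | -529003.36
hole 2 | -2827.43 | 177.00 | 103.00 | -500455.71 | -291225.64
Σ | 45671.73 |  |  | 5547387.99 | 4987771.00
x̄ = 5547387.99 / 45671.73 = 121.46 cm
ȳ = 4987771.00 / 45671.73 = 109.21 cm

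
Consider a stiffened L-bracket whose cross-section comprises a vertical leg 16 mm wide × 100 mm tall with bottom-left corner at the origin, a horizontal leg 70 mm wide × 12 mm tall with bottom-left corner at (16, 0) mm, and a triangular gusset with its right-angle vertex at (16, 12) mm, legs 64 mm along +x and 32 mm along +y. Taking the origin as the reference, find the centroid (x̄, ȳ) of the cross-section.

x̄ = 27.10 mm, ȳ = 31.25 mm

vertical leg: A = 16 × 100 = 1600.00, centroid at (8.00, 50.00).
horizontal leg: A = 70 × 12 = 840.00, centroid at (51.00, 6.00).
gusset: A = ½·64·32 = 1024.00, centroid at (37.33, 22.67).
ΣA = 3464.00 mm²
ΣAx̄ = (1600.00)(8.00) + (840.00)(51.00) + (1024.00)(37.33) = 93869.33 mm³
ΣAȳ = (1600.00)(50.00) + (840.00)(6.00) + (1024.00)(22.67) = 108250.67 mm³
x̄ = 93869.33 / 3464.00 = 27.10 mm
ȳ = 108250.67 / 3464.00 = 31.25 mm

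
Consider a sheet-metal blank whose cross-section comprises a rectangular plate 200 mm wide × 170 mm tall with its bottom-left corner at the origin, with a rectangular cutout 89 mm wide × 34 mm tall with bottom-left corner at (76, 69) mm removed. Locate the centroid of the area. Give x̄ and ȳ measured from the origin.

Part | A | x̄ᵢ | ȳᵢ | A·x̄ᵢ | A·ȳᵢ
plate | 34000.00 | 100.00 | 85.00 | 3400000.00 | 2890000.00
hole | -3026.00 | 120.50 | 86.00 | -364633.00 | -260236.00
Σ | 30974.00 |  |  | 3035367.00 | 2629764.00
x̄ = 3035367.00 / 30974.00 = 98.00 mm
ȳ = 2629764.00 / 30974.00 = 84.90 mm

x̄ = 98.00 mm, ȳ = 84.90 mm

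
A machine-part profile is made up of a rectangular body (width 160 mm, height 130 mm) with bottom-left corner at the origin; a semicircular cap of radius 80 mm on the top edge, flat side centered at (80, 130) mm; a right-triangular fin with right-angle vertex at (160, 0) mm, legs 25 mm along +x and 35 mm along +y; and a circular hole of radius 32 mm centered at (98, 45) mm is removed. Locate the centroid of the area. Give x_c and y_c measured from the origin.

rectangular body: A = 160 × 130 = 20800.00, centroid at (80.00, 65.00).
semicircular top: A = ½π·80² = 10053.10, centroid at (80.00, 163.95).
triangular fin: A = ½·25·35 = 437.50, centroid at (168.33, 11.67).
hole: A = −π·32² = -3216.99, centroid at (98.00, 45.00).
ΣA = 28073.61 mm², ΣAx_c = 2226628.45 mm³, ΣAy_c = 2860575.45 mm³.
x_c = 2226628.45/28073.61 = 79.31 mm; y_c = 2860575.45/28073.61 = 101.90 mm.

x_c = 79.31 mm, y_c = 101.90 mm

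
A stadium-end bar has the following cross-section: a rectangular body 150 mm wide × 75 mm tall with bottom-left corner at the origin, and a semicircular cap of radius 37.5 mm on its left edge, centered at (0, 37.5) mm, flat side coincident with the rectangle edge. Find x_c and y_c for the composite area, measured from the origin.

rectangular body: A = 150 × 75 = 11250.00, centroid at (75.00, 37.50).
semicircular end: A = ½π·37.5² = 2208.93, centroid at (-15.92, 37.50).
ΣA = 13458.93 mm²
ΣAx_c = (11250.00)(75.00) + (2208.93)(-15.92) = 808593.75 mm³
ΣAy_c = (11250.00)(37.50) + (2208.93)(37.50) = 504709.96 mm³
x_c = 808593.75 / 13458.93 = 60.08 mm
y_c = 504709.96 / 13458.93 = 37.50 mm

x_c = 60.08 mm, y_c = 37.50 mm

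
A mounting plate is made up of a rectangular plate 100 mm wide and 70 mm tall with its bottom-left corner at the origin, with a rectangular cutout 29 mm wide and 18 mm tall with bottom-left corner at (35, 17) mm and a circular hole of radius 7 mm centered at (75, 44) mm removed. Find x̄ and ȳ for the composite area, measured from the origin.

Part | A | x̄ᵢ | ȳᵢ | A·x̄ᵢ | A·ȳᵢ
plate | 7000.00 | 50.00 | 35.00 | 350000.00 | 245000.00
hole 1 | -522.00 | 49.50 | 26.00 | -25839.00 | -13572.00
hole 2 | -153.94 | 75.00 | 44.00 | -11545.35 | -6773.27
Σ | 6324.06 |  |  | 312615.65 | 224654.73
x̄ = 312615.65 / 6324.06 = 49.43 mm
ȳ = 224654.73 / 6324.06 = 35.52 mm

x̄ = 49.43 mm, ȳ = 35.52 mm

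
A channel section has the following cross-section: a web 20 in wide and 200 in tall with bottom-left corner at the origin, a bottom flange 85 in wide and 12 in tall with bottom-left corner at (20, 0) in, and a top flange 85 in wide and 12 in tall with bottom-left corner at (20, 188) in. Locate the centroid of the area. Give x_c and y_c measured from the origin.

x_c = 27.73 in, y_c = 100.00 in

web: A = 20 × 200 = 4000.00, centroid at (10.00, 100.00).
bottom flange: A = 85 × 12 = 1020.00, centroid at (62.50, 6.00).
top flange: A = 85 × 12 = 1020.00, centroid at (62.50, 194.00).
ΣA = 6040.00 in²
ΣAx_c = (4000.00)(10.00) + (1020.00)(62.50) + (1020.00)(62.50) = 167500.00 in³
ΣAy_c = (4000.00)(100.00) + (1020.00)(6.00) + (1020.00)(194.00) = 604000.00 in³
x_c = 167500.00 / 6040.00 = 27.73 in
y_c = 604000.00 / 6040.00 = 100.00 in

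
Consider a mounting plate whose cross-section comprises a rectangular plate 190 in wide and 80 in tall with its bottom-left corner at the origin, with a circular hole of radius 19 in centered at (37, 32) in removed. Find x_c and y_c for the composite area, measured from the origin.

x_c = 99.68 in, y_c = 40.65 in

Part | A | x̄ᵢ | ȳᵢ | A·x̄ᵢ | A·ȳᵢ
plate | 15200.00 | 95.00 | 40.00 | 1444000.00 | 608000.00
hole | -1134.11 | 37.00 | 32.00 | -41962.25 | -36291.68
Σ | 14065.89 |  |  | 1402037.75 | 571708.32
x_c = 1402037.75 / 14065.89 = 99.68 in
y_c = 571708.32 / 14065.89 = 40.65 in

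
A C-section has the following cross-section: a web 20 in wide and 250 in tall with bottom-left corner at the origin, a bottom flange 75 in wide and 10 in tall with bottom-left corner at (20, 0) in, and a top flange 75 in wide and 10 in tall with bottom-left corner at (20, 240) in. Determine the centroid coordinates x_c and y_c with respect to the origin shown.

x_c = 20.96 in, y_c = 125.00 in

web: A = 20 × 250 = 5000.00, centroid at (10.00, 125.00).
bottom flange: A = 75 × 10 = 750.00, centroid at (57.50, 5.00).
top flange: A = 75 × 10 = 750.00, centroid at (57.50, 245.00).
ΣA = 6500.00 in², ΣAx_c = 136250.00 in³, ΣAy_c = 812500.00 in³.
x_c = 136250.00/6500.00 = 20.96 in; y_c = 812500.00/6500.00 = 125.00 in.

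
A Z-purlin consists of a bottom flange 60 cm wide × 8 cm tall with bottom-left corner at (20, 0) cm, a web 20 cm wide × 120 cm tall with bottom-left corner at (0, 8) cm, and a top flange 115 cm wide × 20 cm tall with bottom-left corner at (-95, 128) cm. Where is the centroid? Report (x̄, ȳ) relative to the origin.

x̄ = -7.38 cm, ȳ = 93.15 cm

bottom flange: A = 60 × 8 = 480.00, centroid at (50.00, 4.00).
web: A = 20 × 120 = 2400.00, centroid at (10.00, 68.00).
top flange: A = 115 × 20 = 2300.00, centroid at (-37.50, 138.00).
ΣA = 5180.00 cm²
ΣAx̄ = (480.00)(50.00) + (2400.00)(10.00) + (2300.00)(-37.50) = -38250.00 cm³
ΣAȳ = (480.00)(4.00) + (2400.00)(68.00) + (2300.00)(138.00) = 482520.00 cm³
x̄ = -38250.00 / 5180.00 = -7.38 cm
ȳ = 482520.00 / 5180.00 = 93.15 cm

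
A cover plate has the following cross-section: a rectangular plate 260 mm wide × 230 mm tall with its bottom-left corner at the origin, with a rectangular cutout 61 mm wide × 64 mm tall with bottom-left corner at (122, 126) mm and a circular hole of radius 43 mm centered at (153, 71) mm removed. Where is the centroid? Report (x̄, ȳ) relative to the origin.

plate: A = 260 × 230 = 59800.00, centroid at (130.00, 115.00).
hole 1: A = −(61 × 64) = -3904.00, centroid at (152.50, 158.00).
hole 2: A = −π·43² = -5808.80, centroid at (153.00, 71.00).
ΣA = 50087.20 mm²
ΣAx̄ = (59800.00)(130.00) + (-3904.00)(152.50) + (-5808.80)(153.00) = 6289892.86 mm³
ΣAȳ = (59800.00)(115.00) + (-3904.00)(158.00) + (-5808.80)(71.00) = 5847742.86 mm³
x̄ = 6289892.86 / 50087.20 = 125.58 mm
ȳ = 5847742.86 / 50087.20 = 116.75 mm

x̄ = 125.58 mm, ȳ = 116.75 mm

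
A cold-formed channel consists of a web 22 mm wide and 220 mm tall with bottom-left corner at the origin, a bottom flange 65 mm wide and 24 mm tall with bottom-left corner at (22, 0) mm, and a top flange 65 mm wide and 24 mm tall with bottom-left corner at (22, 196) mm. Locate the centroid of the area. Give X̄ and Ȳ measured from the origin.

X̄ = 28.05 mm, Ȳ = 110.00 mm

web: A = 22 × 220 = 4840.00, centroid at (11.00, 110.00).
bottom flange: A = 65 × 24 = 1560.00, centroid at (54.50, 12.00).
top flange: A = 65 × 24 = 1560.00, centroid at (54.50, 208.00).
ΣA = 7960.00 mm², ΣAX̄ = 223280.00 mm³, ΣAȲ = 875600.00 mm³.
X̄ = 223280.00/7960.00 = 28.05 mm; Ȳ = 875600.00/7960.00 = 110.00 mm.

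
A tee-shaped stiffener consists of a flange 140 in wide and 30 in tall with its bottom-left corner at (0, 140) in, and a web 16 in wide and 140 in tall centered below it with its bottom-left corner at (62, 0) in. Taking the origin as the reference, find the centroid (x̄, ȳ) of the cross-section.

x̄ = 70.00 in, ȳ = 125.43 in

web: A = 16 × 140 = 2240.00, centroid at (70.00, 70.00).
flange: A = 140 × 30 = 4200.00, centroid at (70.00, 155.00).
ΣA = 6440.00 in²
ΣAx̄ = (2240.00)(70.00) + (4200.00)(70.00) = 450800.00 in³
ΣAȳ = (2240.00)(70.00) + (4200.00)(155.00) = 807800.00 in³
x̄ = 450800.00 / 6440.00 = 70.00 in
ȳ = 807800.00 / 6440.00 = 125.43 in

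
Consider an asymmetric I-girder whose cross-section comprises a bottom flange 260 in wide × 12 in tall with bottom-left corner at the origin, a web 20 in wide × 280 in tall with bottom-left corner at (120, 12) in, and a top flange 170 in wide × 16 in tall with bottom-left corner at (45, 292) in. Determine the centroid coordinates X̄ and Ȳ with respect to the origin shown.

bottom flange: A = 260 × 12 = 3120.00, centroid at (130.00, 6.00).
web: A = 20 × 280 = 5600.00, centroid at (130.00, 152.00).
top flange: A = 170 × 16 = 2720.00, centroid at (130.00, 300.00).
ΣA = 11440.00 in², ΣAX̄ = 1487200.00 in³, ΣAȲ = 1685920.00 in³.
X̄ = 1487200.00/11440.00 = 130.00 in; Ȳ = 1685920.00/11440.00 = 147.37 in.

X̄ = 130.00 in, Ȳ = 147.37 in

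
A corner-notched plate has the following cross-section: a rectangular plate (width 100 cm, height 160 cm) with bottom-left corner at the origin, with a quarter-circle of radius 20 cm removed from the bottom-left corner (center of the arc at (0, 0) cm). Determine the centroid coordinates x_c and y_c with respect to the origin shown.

plate: A = 100 × 160 = 16000.00, centroid at (50.00, 80.00).
removed quarter-circle: A = −¼π·20² = -314.16, centroid at (8.49, 8.49).
ΣA = 15685.84 cm², ΣAx_c = 797333.33 cm³, ΣAy_c = 1277333.33 cm³.
x_c = 797333.33/15685.84 = 50.83 cm; y_c = 1277333.33/15685.84 = 81.43 cm.

x_c = 50.83 cm, y_c = 81.43 cm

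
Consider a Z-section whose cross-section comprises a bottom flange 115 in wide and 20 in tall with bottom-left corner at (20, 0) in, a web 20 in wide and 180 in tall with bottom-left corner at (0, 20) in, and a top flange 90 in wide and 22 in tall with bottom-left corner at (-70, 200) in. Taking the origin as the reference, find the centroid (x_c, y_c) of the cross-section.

bottom flange: A = 115 × 20 = 2300.00, centroid at (77.50, 10.00).
web: A = 20 × 180 = 3600.00, centroid at (10.00, 110.00).
top flange: A = 90 × 22 = 1980.00, centroid at (-25.00, 211.00).
ΣA = 7880.00 in²
ΣAx_c = (2300.00)(77.50) + (3600.00)(10.00) + (1980.00)(-25.00) = 164750.00 in³
ΣAy_c = (2300.00)(10.00) + (3600.00)(110.00) + (1980.00)(211.00) = 836780.00 in³
x_c = 164750.00 / 7880.00 = 20.91 in
y_c = 836780.00 / 7880.00 = 106.19 in

x_c = 20.91 in, y_c = 106.19 in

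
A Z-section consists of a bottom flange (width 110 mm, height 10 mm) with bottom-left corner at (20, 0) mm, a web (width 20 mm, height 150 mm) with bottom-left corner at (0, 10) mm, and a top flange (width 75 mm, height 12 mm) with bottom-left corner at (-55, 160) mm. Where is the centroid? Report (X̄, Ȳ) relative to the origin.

X̄ = 19.35 mm, Ȳ = 81.98 mm

bottom flange: A = 110 × 10 = 1100.00, centroid at (75.00, 5.00).
web: A = 20 × 150 = 3000.00, centroid at (10.00, 85.00).
top flange: A = 75 × 12 = 900.00, centroid at (-17.50, 166.00).
ΣA = 5000.00 mm², ΣAX̄ = 96750.00 mm³, ΣAȲ = 409900.00 mm³.
X̄ = 96750.00/5000.00 = 19.35 mm; Ȳ = 409900.00/5000.00 = 81.98 mm.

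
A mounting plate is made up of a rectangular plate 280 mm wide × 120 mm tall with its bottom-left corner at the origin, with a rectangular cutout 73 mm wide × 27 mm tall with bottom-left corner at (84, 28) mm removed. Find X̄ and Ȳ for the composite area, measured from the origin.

Part | A | x̄ᵢ | ȳᵢ | A·x̄ᵢ | A·ȳᵢ
plate | 33600.00 | 140.00 | 60.00 | 4704000.00 | 2016000.00
hole | -1971.00 | 120.50 | 41.50 | -237505.50 | -81796.50
Σ | 31629.00 |  |  | 4466494.50 | 1934203.50
X̄ = 4466494.50 / 31629.00 = 141.22 mm
Ȳ = 1934203.50 / 31629.00 = 61.15 mm

X̄ = 141.22 mm, Ȳ = 61.15 mm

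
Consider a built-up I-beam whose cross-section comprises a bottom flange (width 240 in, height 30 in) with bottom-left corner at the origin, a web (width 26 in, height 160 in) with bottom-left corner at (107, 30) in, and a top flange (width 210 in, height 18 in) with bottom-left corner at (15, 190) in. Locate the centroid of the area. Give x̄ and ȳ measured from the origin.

x̄ = 120.00 in, ȳ = 87.04 in

bottom flange: A = 240 × 30 = 7200.00, centroid at (120.00, 15.00).
web: A = 26 × 160 = 4160.00, centroid at (120.00, 110.00).
top flange: A = 210 × 18 = 3780.00, centroid at (120.00, 199.00).
ΣA = 15140.00 in², ΣAx̄ = 1816800.00 in³, ΣAȳ = 1317820.00 in³.
x̄ = 1816800.00/15140.00 = 120.00 in; ȳ = 1317820.00/15140.00 = 87.04 in.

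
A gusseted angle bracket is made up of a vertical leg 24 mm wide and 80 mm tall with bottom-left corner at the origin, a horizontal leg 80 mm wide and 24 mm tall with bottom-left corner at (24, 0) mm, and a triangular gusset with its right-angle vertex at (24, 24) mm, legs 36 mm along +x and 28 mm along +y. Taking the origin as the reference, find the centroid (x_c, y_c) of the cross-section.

x_c = 37.77 mm, y_c = 26.85 mm

vertical leg: A = 24 × 80 = 1920.00, centroid at (12.00, 40.00).
horizontal leg: A = 80 × 24 = 1920.00, centroid at (64.00, 12.00).
gusset: A = ½·36·28 = 504.00, centroid at (36.00, 33.33).
ΣA = 4344.00 mm²
ΣAx_c = (1920.00)(12.00) + (1920.00)(64.00) + (504.00)(36.00) = 164064.00 mm³
ΣAy_c = (1920.00)(40.00) + (1920.00)(12.00) + (504.00)(33.33) = 116640.00 mm³
x_c = 164064.00 / 4344.00 = 37.77 mm
y_c = 116640.00 / 4344.00 = 26.85 mm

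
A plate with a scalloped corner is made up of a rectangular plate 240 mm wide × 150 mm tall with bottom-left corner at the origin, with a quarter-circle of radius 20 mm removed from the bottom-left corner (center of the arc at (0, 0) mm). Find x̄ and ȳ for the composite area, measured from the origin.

plate: A = 240 × 150 = 36000.00, centroid at (120.00, 75.00).
removed quarter-circle: A = −¼π·20² = -314.16, centroid at (8.49, 8.49).
ΣA = 35685.84 mm², ΣAx̄ = 4317333.33 mm³, ΣAȳ = 2697333.33 mm³.
x̄ = 4317333.33/35685.84 = 120.98 mm; ȳ = 2697333.33/35685.84 = 75.59 mm.

x̄ = 120.98 mm, ȳ = 75.59 mm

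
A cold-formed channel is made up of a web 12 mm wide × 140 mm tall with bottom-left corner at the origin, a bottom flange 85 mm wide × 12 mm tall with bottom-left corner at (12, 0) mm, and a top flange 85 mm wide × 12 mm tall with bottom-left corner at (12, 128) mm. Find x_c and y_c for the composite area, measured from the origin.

Part | A | x̄ᵢ | ȳᵢ | A·x̄ᵢ | A·ȳᵢ
web | 1680.00 | 6.00 | 70.00 | 10080.00 | 117600.00
bottom flange | 1020.00 | 54.50 | 6.00 | 55590.00 | 6120.00
top flange | 1020.00 | 54.50 | 134.00 | 55590.00 | 136680.00
Σ | 3720.00 |  |  | 121260.00 | 260400.00
x_c = 121260.00 / 3720.00 = 32.60 mm
y_c = 260400.00 / 3720.00 = 70.00 mm

x_c = 32.60 mm, y_c = 70.00 mm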